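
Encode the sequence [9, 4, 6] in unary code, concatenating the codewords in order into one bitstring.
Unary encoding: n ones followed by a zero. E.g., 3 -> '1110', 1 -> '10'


Encode each number as n ones followed by a terminating 0:
  9 -> 1111111110 (10 bits)
  4 -> 11110 (5 bits)
  6 -> 1111110 (7 bits)
Total length = 10 + 5 + 7 = 22 bits.

Unary([9, 4, 6]) = 1111111110111101111110 (22 bits)


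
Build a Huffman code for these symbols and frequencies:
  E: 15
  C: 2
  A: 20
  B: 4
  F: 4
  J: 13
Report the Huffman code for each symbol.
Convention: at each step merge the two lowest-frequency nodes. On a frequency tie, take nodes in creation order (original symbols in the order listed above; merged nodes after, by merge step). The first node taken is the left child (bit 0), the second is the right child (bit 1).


Huffman tree construction:
Step 1: Merge C(2) + B(4) = 6
Step 2: Merge F(4) + (C+B)(6) = 10
Step 3: Merge (F+(C+B))(10) + J(13) = 23
Step 4: Merge E(15) + A(20) = 35
Step 5: Merge ((F+(C+B))+J)(23) + (E+A)(35) = 58
Read each symbol's code off the tree from the root (left child = 0, right child = 1).

Codes:
  E: 10 (length 2)
  C: 0010 (length 4)
  A: 11 (length 2)
  B: 0011 (length 4)
  F: 000 (length 3)
  J: 01 (length 2)
Average code length: 132/58 = 2.2759 bits/symbol


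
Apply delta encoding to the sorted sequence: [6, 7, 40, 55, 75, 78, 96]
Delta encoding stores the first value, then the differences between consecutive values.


First value: 6
Deltas:
  7 - 6 = 1
  40 - 7 = 33
  55 - 40 = 15
  75 - 55 = 20
  78 - 75 = 3
  96 - 78 = 18


Delta encoded: [6, 1, 33, 15, 20, 3, 18]


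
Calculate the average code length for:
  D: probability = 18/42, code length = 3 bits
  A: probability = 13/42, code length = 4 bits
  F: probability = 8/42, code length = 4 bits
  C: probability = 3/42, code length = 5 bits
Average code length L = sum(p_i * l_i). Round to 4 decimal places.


Weighted contributions p_i * l_i:
  D: (18/42) * 3 = 54/42
  A: (13/42) * 4 = 52/42
  F: (8/42) * 4 = 32/42
  C: (3/42) * 5 = 15/42
Sum = (54 + 52 + 32 + 15)/42 = 153/42

L = 153/42 = 3.6429 bits/symbol


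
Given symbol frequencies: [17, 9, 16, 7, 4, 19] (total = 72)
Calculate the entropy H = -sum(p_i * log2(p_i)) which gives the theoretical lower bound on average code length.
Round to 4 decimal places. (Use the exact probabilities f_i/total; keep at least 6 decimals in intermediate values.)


Per-symbol terms -p_i * log2(p_i) with p_i = f_i/72:
  p = 17/72 = 0.236111: log2(p) = -2.082462, -p*log2(p) = 0.491692
  p = 9/72 = 0.125000: log2(p) = -3.000000, -p*log2(p) = 0.375000
  p = 16/72 = 0.222222: log2(p) = -2.169925, -p*log2(p) = 0.482206
  p = 7/72 = 0.097222: log2(p) = -3.362570, -p*log2(p) = 0.326917
  p = 4/72 = 0.055556: log2(p) = -4.169925, -p*log2(p) = 0.231663
  p = 19/72 = 0.263889: log2(p) = -1.921997, -p*log2(p) = 0.507194
H = 0.491692 + 0.375000 + 0.482206 + 0.326917 + 0.231663 + 0.507194 = 2.414672

H = 2.4147 bits/symbol


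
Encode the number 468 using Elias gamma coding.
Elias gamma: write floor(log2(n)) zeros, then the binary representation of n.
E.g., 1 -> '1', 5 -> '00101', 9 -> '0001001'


num_bits = floor(log2(468)) + 1 = 9
leading_zeros = num_bits - 1 = 8
binary(468) = 111010100

Elias gamma(468) = '00000000' + '111010100' = 00000000111010100 (17 bits)


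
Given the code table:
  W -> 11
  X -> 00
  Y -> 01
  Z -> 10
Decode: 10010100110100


Decoding:
10 -> Z
01 -> Y
01 -> Y
00 -> X
11 -> W
01 -> Y
00 -> X


Result: ZYYXWYX


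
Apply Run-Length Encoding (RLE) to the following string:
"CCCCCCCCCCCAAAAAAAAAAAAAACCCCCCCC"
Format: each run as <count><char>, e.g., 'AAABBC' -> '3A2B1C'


Scanning runs left to right:
  i=0: run of 'C' x 11 -> '11C'
  i=11: run of 'A' x 14 -> '14A'
  i=25: run of 'C' x 8 -> '8C'

RLE = 11C14A8C


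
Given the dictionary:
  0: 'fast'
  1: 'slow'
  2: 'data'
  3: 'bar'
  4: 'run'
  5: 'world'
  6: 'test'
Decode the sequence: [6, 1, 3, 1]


Look up each index in the dictionary:
  6 -> 'test'
  1 -> 'slow'
  3 -> 'bar'
  1 -> 'slow'

Decoded: "test slow bar slow"


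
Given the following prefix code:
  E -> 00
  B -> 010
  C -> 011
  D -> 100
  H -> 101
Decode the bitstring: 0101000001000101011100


Decoding step by step:
Bits 010 -> B
Bits 100 -> D
Bits 00 -> E
Bits 010 -> B
Bits 00 -> E
Bits 101 -> H
Bits 011 -> C
Bits 100 -> D


Decoded message: BDEBEHCD


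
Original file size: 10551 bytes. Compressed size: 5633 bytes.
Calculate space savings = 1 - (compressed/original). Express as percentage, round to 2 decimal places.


ratio = compressed/original = 5633/10551 = 0.533883
savings = 1 - ratio = 1 - 0.533883 = 0.466117
as a percentage: 0.466117 * 100 = 46.61%

Space savings = 1 - 5633/10551 = 46.61%


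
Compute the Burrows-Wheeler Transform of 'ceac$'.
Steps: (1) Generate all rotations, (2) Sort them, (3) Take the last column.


Rotations (sorted):
  0: $ceac -> last char: c
  1: ac$ce -> last char: e
  2: c$cea -> last char: a
  3: ceac$ -> last char: $
  4: eac$c -> last char: c


BWT = cea$c


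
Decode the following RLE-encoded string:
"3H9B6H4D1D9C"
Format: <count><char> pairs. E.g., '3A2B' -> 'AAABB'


Expanding each <count><char> pair:
  3H -> 'HHH'
  9B -> 'BBBBBBBBB'
  6H -> 'HHHHHH'
  4D -> 'DDDD'
  1D -> 'D'
  9C -> 'CCCCCCCCC'

Decoded = HHHBBBBBBBBBHHHHHHDDDDDCCCCCCCCC


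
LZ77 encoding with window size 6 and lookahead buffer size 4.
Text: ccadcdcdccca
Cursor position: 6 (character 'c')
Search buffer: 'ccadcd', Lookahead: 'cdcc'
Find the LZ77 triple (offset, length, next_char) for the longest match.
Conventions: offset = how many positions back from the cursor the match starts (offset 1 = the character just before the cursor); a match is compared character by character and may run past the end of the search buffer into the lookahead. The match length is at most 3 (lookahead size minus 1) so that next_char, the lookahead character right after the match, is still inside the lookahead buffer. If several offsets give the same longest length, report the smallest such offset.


Try each offset into the search buffer:
  offset=1 (pos 5, char 'd'): match length 0
  offset=2 (pos 4, char 'c'): match length 3
  offset=3 (pos 3, char 'd'): match length 0
  offset=4 (pos 2, char 'a'): match length 0
  offset=5 (pos 1, char 'c'): match length 1
  offset=6 (pos 0, char 'c'): match length 1
Longest match has length 3 at offset 2.
next_char = character at position 6 + 3 = 9 -> 'c'

Best match: offset=2, length=3 (matching 'cdc' starting at position 4)
LZ77 triple: (2, 3, 'c')


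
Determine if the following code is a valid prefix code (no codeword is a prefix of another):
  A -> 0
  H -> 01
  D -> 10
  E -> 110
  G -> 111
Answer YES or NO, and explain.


Checking each pair (does one codeword prefix another?):
  A='0' vs H='01': prefix -- VIOLATION

NO -- this is NOT a valid prefix code. A (0) is a prefix of H (01).


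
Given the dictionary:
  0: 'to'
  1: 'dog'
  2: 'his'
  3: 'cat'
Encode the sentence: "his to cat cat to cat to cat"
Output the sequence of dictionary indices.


Look up each word in the dictionary:
  'his' -> 2
  'to' -> 0
  'cat' -> 3
  'cat' -> 3
  'to' -> 0
  'cat' -> 3
  'to' -> 0
  'cat' -> 3

Encoded: [2, 0, 3, 3, 0, 3, 0, 3]


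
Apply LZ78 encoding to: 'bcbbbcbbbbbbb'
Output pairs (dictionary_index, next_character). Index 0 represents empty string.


LZ78 encoding steps:
Dictionary: {0: ''}
Step 1: w='' (idx 0), next='b' -> output (0, 'b'), add 'b' as idx 1
Step 2: w='' (idx 0), next='c' -> output (0, 'c'), add 'c' as idx 2
Step 3: w='b' (idx 1), next='b' -> output (1, 'b'), add 'bb' as idx 3
Step 4: w='b' (idx 1), next='c' -> output (1, 'c'), add 'bc' as idx 4
Step 5: w='bb' (idx 3), next='b' -> output (3, 'b'), add 'bbb' as idx 5
Step 6: w='bbb' (idx 5), next='b' -> output (5, 'b'), add 'bbbb' as idx 6


Encoded: [(0, 'b'), (0, 'c'), (1, 'b'), (1, 'c'), (3, 'b'), (5, 'b')]


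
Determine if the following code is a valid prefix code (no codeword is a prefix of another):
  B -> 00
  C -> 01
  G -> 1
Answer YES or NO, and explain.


Checking each pair (does one codeword prefix another?):
  B='00' vs C='01': no prefix
  B='00' vs G='1': no prefix
  C='01' vs B='00': no prefix
  C='01' vs G='1': no prefix
  G='1' vs B='00': no prefix
  G='1' vs C='01': no prefix
No violation found over all pairs.

YES -- this is a valid prefix code. No codeword is a prefix of any other codeword.


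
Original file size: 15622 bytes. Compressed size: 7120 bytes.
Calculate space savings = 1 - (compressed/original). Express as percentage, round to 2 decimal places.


ratio = compressed/original = 7120/15622 = 0.455768
savings = 1 - ratio = 1 - 0.455768 = 0.544232
as a percentage: 0.544232 * 100 = 54.42%

Space savings = 1 - 7120/15622 = 54.42%


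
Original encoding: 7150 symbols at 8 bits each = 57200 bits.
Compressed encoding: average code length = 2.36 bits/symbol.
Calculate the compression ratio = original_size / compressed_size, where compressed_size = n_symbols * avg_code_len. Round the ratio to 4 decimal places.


original_size = n_symbols * orig_bits = 7150 * 8 = 57200 bits
compressed_size = n_symbols * avg_code_len = 7150 * 2.36 = 16874.0 bits
ratio = original_size / compressed_size = 57200 / 16874.0 = 3.3898

Compression ratio = 3.3898


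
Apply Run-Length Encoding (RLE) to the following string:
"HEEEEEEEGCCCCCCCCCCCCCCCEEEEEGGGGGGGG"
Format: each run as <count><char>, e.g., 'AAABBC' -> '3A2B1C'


Scanning runs left to right:
  i=0: run of 'H' x 1 -> '1H'
  i=1: run of 'E' x 7 -> '7E'
  i=8: run of 'G' x 1 -> '1G'
  i=9: run of 'C' x 15 -> '15C'
  i=24: run of 'E' x 5 -> '5E'
  i=29: run of 'G' x 8 -> '8G'

RLE = 1H7E1G15C5E8G


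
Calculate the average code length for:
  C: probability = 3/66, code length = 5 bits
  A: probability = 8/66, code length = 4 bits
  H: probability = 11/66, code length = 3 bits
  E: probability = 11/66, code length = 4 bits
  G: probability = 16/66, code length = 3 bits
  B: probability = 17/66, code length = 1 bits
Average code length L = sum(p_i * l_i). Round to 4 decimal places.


Weighted contributions p_i * l_i:
  C: (3/66) * 5 = 15/66
  A: (8/66) * 4 = 32/66
  H: (11/66) * 3 = 33/66
  E: (11/66) * 4 = 44/66
  G: (16/66) * 3 = 48/66
  B: (17/66) * 1 = 17/66
Sum = (15 + 32 + 33 + 44 + 48 + 17)/66 = 189/66

L = 189/66 = 2.8636 bits/symbol


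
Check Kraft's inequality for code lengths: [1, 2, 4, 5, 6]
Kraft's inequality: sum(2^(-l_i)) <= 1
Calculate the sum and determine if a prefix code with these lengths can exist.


Sum = 2^(-1) + 2^(-2) + 2^(-4) + 2^(-5) + 2^(-6)
    = 0.5 + 0.25 + 0.0625 + 0.03125 + 0.015625
    = 55/64 = 0.859375
Since 0.859375 <= 1, Kraft's inequality IS satisfied.
A prefix code with these lengths CAN exist.

Kraft sum = 0.859375. Satisfied.


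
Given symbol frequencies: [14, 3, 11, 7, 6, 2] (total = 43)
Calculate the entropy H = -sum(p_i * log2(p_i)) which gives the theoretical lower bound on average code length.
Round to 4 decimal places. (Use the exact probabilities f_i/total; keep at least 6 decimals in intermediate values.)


Per-symbol terms -p_i * log2(p_i) with p_i = f_i/43:
  p = 14/43 = 0.325581: log2(p) = -1.618910, -p*log2(p) = 0.527087
  p = 3/43 = 0.069767: log2(p) = -3.841302, -p*log2(p) = 0.267998
  p = 11/43 = 0.255814: log2(p) = -1.966833, -p*log2(p) = 0.503143
  p = 7/43 = 0.162791: log2(p) = -2.618910, -p*log2(p) = 0.426334
  p = 6/43 = 0.139535: log2(p) = -2.841302, -p*log2(p) = 0.396461
  p = 2/43 = 0.046512: log2(p) = -4.426265, -p*log2(p) = 0.205873
H = 0.527087 + 0.267998 + 0.503143 + 0.426334 + 0.396461 + 0.205873 = 2.326896

H = 2.3269 bits/symbol


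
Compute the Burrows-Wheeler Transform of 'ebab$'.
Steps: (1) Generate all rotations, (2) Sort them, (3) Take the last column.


Rotations (sorted):
  0: $ebab -> last char: b
  1: ab$eb -> last char: b
  2: b$eba -> last char: a
  3: bab$e -> last char: e
  4: ebab$ -> last char: $


BWT = bbae$


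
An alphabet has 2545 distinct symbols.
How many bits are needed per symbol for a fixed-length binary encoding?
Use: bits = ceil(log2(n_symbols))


log2(2545) = 11.3134
Bracket: 2^11 = 2048 < 2545 <= 2^12 = 4096
So ceil(log2(2545)) = 12

bits = ceil(log2(2545)) = ceil(11.3134) = 12 bits


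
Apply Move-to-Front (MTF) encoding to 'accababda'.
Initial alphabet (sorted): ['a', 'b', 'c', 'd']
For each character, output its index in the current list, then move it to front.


MTF encoding:
'a': index 0 in ['a', 'b', 'c', 'd'] -> ['a', 'b', 'c', 'd']
'c': index 2 in ['a', 'b', 'c', 'd'] -> ['c', 'a', 'b', 'd']
'c': index 0 in ['c', 'a', 'b', 'd'] -> ['c', 'a', 'b', 'd']
'a': index 1 in ['c', 'a', 'b', 'd'] -> ['a', 'c', 'b', 'd']
'b': index 2 in ['a', 'c', 'b', 'd'] -> ['b', 'a', 'c', 'd']
'a': index 1 in ['b', 'a', 'c', 'd'] -> ['a', 'b', 'c', 'd']
'b': index 1 in ['a', 'b', 'c', 'd'] -> ['b', 'a', 'c', 'd']
'd': index 3 in ['b', 'a', 'c', 'd'] -> ['d', 'b', 'a', 'c']
'a': index 2 in ['d', 'b', 'a', 'c'] -> ['a', 'd', 'b', 'c']


Output: [0, 2, 0, 1, 2, 1, 1, 3, 2]


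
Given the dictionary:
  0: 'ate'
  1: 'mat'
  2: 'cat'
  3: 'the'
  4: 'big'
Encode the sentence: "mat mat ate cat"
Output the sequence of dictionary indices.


Look up each word in the dictionary:
  'mat' -> 1
  'mat' -> 1
  'ate' -> 0
  'cat' -> 2

Encoded: [1, 1, 0, 2]


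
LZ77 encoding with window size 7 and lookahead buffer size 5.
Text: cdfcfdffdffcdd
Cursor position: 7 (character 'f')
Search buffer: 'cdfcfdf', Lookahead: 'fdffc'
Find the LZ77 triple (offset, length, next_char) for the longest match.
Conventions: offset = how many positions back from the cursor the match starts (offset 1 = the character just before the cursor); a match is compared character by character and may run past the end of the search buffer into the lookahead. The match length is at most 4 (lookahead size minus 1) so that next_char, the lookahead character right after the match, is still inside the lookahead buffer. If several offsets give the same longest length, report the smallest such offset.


Try each offset into the search buffer:
  offset=1 (pos 6, char 'f'): match length 1
  offset=2 (pos 5, char 'd'): match length 0
  offset=3 (pos 4, char 'f'): match length 4
  offset=4 (pos 3, char 'c'): match length 0
  offset=5 (pos 2, char 'f'): match length 1
  offset=6 (pos 1, char 'd'): match length 0
  offset=7 (pos 0, char 'c'): match length 0
Longest match has length 4 at offset 3.
next_char = character at position 7 + 4 = 11 -> 'c'

Best match: offset=3, length=4 (matching 'fdff' starting at position 4)
LZ77 triple: (3, 4, 'c')


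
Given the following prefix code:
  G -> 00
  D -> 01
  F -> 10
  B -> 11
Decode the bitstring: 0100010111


Decoding step by step:
Bits 01 -> D
Bits 00 -> G
Bits 01 -> D
Bits 01 -> D
Bits 11 -> B


Decoded message: DGDDB


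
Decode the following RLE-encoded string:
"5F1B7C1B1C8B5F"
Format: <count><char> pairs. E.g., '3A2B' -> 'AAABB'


Expanding each <count><char> pair:
  5F -> 'FFFFF'
  1B -> 'B'
  7C -> 'CCCCCCC'
  1B -> 'B'
  1C -> 'C'
  8B -> 'BBBBBBBB'
  5F -> 'FFFFF'

Decoded = FFFFFBCCCCCCCBCBBBBBBBBFFFFF


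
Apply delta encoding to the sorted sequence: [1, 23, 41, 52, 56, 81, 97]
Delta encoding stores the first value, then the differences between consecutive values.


First value: 1
Deltas:
  23 - 1 = 22
  41 - 23 = 18
  52 - 41 = 11
  56 - 52 = 4
  81 - 56 = 25
  97 - 81 = 16


Delta encoded: [1, 22, 18, 11, 4, 25, 16]


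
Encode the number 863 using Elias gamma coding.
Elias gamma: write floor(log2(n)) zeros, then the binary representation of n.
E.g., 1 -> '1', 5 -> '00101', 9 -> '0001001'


num_bits = floor(log2(863)) + 1 = 10
leading_zeros = num_bits - 1 = 9
binary(863) = 1101011111

Elias gamma(863) = '000000000' + '1101011111' = 0000000001101011111 (19 bits)


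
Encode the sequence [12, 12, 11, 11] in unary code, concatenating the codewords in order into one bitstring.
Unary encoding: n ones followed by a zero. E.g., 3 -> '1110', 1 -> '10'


Encode each number as n ones followed by a terminating 0:
  12 -> 1111111111110 (13 bits)
  12 -> 1111111111110 (13 bits)
  11 -> 111111111110 (12 bits)
  11 -> 111111111110 (12 bits)
Total length = 13 + 13 + 12 + 12 = 50 bits.

Unary([12, 12, 11, 11]) = 11111111111101111111111110111111111110111111111110 (50 bits)


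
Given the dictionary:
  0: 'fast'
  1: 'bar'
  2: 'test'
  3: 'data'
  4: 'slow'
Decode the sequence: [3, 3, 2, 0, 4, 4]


Look up each index in the dictionary:
  3 -> 'data'
  3 -> 'data'
  2 -> 'test'
  0 -> 'fast'
  4 -> 'slow'
  4 -> 'slow'

Decoded: "data data test fast slow slow"


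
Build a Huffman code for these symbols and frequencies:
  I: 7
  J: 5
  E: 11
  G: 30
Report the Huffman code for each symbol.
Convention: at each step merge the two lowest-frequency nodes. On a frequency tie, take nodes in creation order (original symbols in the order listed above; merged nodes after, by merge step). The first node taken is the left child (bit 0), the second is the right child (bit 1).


Huffman tree construction:
Step 1: Merge J(5) + I(7) = 12
Step 2: Merge E(11) + (J+I)(12) = 23
Step 3: Merge (E+(J+I))(23) + G(30) = 53
Read each symbol's code off the tree from the root (left child = 0, right child = 1).

Codes:
  I: 011 (length 3)
  J: 010 (length 3)
  E: 00 (length 2)
  G: 1 (length 1)
Average code length: 88/53 = 1.6604 bits/symbol


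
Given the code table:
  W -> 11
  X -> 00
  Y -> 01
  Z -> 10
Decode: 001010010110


Decoding:
00 -> X
10 -> Z
10 -> Z
01 -> Y
01 -> Y
10 -> Z


Result: XZZYYZ


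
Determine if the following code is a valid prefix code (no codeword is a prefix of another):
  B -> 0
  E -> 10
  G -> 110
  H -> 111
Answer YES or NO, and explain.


Checking each pair (does one codeword prefix another?):
  B='0' vs E='10': no prefix
  B='0' vs G='110': no prefix
  B='0' vs H='111': no prefix
  E='10' vs B='0': no prefix
  E='10' vs G='110': no prefix
  E='10' vs H='111': no prefix
  G='110' vs B='0': no prefix
  G='110' vs E='10': no prefix
  G='110' vs H='111': no prefix
  H='111' vs B='0': no prefix
  H='111' vs E='10': no prefix
  H='111' vs G='110': no prefix
No violation found over all pairs.

YES -- this is a valid prefix code. No codeword is a prefix of any other codeword.


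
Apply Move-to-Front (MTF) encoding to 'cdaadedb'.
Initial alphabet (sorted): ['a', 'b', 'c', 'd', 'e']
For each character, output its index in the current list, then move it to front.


MTF encoding:
'c': index 2 in ['a', 'b', 'c', 'd', 'e'] -> ['c', 'a', 'b', 'd', 'e']
'd': index 3 in ['c', 'a', 'b', 'd', 'e'] -> ['d', 'c', 'a', 'b', 'e']
'a': index 2 in ['d', 'c', 'a', 'b', 'e'] -> ['a', 'd', 'c', 'b', 'e']
'a': index 0 in ['a', 'd', 'c', 'b', 'e'] -> ['a', 'd', 'c', 'b', 'e']
'd': index 1 in ['a', 'd', 'c', 'b', 'e'] -> ['d', 'a', 'c', 'b', 'e']
'e': index 4 in ['d', 'a', 'c', 'b', 'e'] -> ['e', 'd', 'a', 'c', 'b']
'd': index 1 in ['e', 'd', 'a', 'c', 'b'] -> ['d', 'e', 'a', 'c', 'b']
'b': index 4 in ['d', 'e', 'a', 'c', 'b'] -> ['b', 'd', 'e', 'a', 'c']


Output: [2, 3, 2, 0, 1, 4, 1, 4]


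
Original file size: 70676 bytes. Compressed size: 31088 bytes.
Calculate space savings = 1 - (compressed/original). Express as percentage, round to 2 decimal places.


ratio = compressed/original = 31088/70676 = 0.439866
savings = 1 - ratio = 1 - 0.439866 = 0.560134
as a percentage: 0.560134 * 100 = 56.01%

Space savings = 1 - 31088/70676 = 56.01%


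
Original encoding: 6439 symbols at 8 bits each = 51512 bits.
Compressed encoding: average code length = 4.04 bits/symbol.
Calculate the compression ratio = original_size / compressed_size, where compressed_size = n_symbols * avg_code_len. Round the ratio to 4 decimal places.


original_size = n_symbols * orig_bits = 6439 * 8 = 51512 bits
compressed_size = n_symbols * avg_code_len = 6439 * 4.04 = 26013.56 bits
ratio = original_size / compressed_size = 51512 / 26013.56 = 1.9802

Compression ratio = 1.9802


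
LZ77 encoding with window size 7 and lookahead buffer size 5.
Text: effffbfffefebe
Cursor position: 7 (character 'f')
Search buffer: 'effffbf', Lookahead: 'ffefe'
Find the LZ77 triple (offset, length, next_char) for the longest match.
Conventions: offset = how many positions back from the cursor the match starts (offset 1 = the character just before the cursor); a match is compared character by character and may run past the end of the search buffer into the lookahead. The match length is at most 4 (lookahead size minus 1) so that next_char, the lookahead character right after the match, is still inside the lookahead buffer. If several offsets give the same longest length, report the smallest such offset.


Try each offset into the search buffer:
  offset=1 (pos 6, char 'f'): match length 2
  offset=2 (pos 5, char 'b'): match length 0
  offset=3 (pos 4, char 'f'): match length 1
  offset=4 (pos 3, char 'f'): match length 2
  offset=5 (pos 2, char 'f'): match length 2
  offset=6 (pos 1, char 'f'): match length 2
  offset=7 (pos 0, char 'e'): match length 0
Longest match has length 2, found at offsets 1, 4, 5, 6; take the smallest, offset 1.
next_char = character at position 7 + 2 = 9 -> 'e'

Best match: offset=1, length=2 (matching 'ff' starting at position 6)
LZ77 triple: (1, 2, 'e')


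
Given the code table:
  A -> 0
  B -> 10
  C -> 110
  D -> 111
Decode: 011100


Decoding:
0 -> A
111 -> D
0 -> A
0 -> A


Result: ADAA


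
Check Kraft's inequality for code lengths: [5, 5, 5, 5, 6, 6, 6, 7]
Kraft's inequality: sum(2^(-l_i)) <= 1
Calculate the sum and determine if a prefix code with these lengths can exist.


Sum = 2^(-5) + 2^(-5) + 2^(-5) + 2^(-5) + 2^(-6) + 2^(-6) + 2^(-6) + 2^(-7)
    = 0.03125 + 0.03125 + 0.03125 + 0.03125 + 0.015625 + 0.015625 + 0.015625 + 0.0078125
    = 23/128 = 0.1796875
Since 0.1796875 <= 1, Kraft's inequality IS satisfied.
A prefix code with these lengths CAN exist.

Kraft sum = 0.1796875. Satisfied.


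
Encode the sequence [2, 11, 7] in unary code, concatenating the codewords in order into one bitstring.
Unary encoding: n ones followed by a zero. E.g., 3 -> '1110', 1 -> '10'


Encode each number as n ones followed by a terminating 0:
  2 -> 110 (3 bits)
  11 -> 111111111110 (12 bits)
  7 -> 11111110 (8 bits)
Total length = 3 + 12 + 8 = 23 bits.

Unary([2, 11, 7]) = 11011111111111011111110 (23 bits)


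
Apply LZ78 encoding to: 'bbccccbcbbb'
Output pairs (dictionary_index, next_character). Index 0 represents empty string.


LZ78 encoding steps:
Dictionary: {0: ''}
Step 1: w='' (idx 0), next='b' -> output (0, 'b'), add 'b' as idx 1
Step 2: w='b' (idx 1), next='c' -> output (1, 'c'), add 'bc' as idx 2
Step 3: w='' (idx 0), next='c' -> output (0, 'c'), add 'c' as idx 3
Step 4: w='c' (idx 3), next='c' -> output (3, 'c'), add 'cc' as idx 4
Step 5: w='bc' (idx 2), next='b' -> output (2, 'b'), add 'bcb' as idx 5
Step 6: w='b' (idx 1), next='b' -> output (1, 'b'), add 'bb' as idx 6


Encoded: [(0, 'b'), (1, 'c'), (0, 'c'), (3, 'c'), (2, 'b'), (1, 'b')]


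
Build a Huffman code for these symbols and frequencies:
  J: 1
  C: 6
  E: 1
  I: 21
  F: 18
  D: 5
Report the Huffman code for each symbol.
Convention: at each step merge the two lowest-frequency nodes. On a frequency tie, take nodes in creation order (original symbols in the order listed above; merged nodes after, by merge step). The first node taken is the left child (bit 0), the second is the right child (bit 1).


Huffman tree construction:
Step 1: Merge J(1) + E(1) = 2
Step 2: Merge (J+E)(2) + D(5) = 7
Step 3: Merge C(6) + ((J+E)+D)(7) = 13
Step 4: Merge (C+((J+E)+D))(13) + F(18) = 31
Step 5: Merge I(21) + ((C+((J+E)+D))+F)(31) = 52
Read each symbol's code off the tree from the root (left child = 0, right child = 1).

Codes:
  J: 10100 (length 5)
  C: 100 (length 3)
  E: 10101 (length 5)
  I: 0 (length 1)
  F: 11 (length 2)
  D: 1011 (length 4)
Average code length: 105/52 = 2.0192 bits/symbol


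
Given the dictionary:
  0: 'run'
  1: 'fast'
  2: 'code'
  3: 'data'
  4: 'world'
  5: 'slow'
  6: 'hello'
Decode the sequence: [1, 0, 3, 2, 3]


Look up each index in the dictionary:
  1 -> 'fast'
  0 -> 'run'
  3 -> 'data'
  2 -> 'code'
  3 -> 'data'

Decoded: "fast run data code data"


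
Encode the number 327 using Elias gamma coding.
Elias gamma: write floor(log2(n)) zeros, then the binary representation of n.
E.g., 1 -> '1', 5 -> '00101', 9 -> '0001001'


num_bits = floor(log2(327)) + 1 = 9
leading_zeros = num_bits - 1 = 8
binary(327) = 101000111

Elias gamma(327) = '00000000' + '101000111' = 00000000101000111 (17 bits)


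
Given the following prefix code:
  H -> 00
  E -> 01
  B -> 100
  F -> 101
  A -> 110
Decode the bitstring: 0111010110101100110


Decoding step by step:
Bits 01 -> E
Bits 110 -> A
Bits 101 -> F
Bits 101 -> F
Bits 01 -> E
Bits 100 -> B
Bits 110 -> A


Decoded message: EAFFEBA


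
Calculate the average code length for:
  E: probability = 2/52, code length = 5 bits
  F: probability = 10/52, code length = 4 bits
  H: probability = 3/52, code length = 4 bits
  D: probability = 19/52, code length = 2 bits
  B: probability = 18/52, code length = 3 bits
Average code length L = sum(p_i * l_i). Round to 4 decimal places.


Weighted contributions p_i * l_i:
  E: (2/52) * 5 = 10/52
  F: (10/52) * 4 = 40/52
  H: (3/52) * 4 = 12/52
  D: (19/52) * 2 = 38/52
  B: (18/52) * 3 = 54/52
Sum = (10 + 40 + 12 + 38 + 54)/52 = 154/52

L = 154/52 = 2.9615 bits/symbol


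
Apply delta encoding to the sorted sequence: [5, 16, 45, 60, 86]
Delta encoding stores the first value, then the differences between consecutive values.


First value: 5
Deltas:
  16 - 5 = 11
  45 - 16 = 29
  60 - 45 = 15
  86 - 60 = 26


Delta encoded: [5, 11, 29, 15, 26]


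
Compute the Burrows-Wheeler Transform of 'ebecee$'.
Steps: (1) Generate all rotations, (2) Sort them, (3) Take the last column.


Rotations (sorted):
  0: $ebecee -> last char: e
  1: becee$e -> last char: e
  2: cee$ebe -> last char: e
  3: e$ebece -> last char: e
  4: ebecee$ -> last char: $
  5: ecee$eb -> last char: b
  6: ee$ebec -> last char: c


BWT = eeee$bc


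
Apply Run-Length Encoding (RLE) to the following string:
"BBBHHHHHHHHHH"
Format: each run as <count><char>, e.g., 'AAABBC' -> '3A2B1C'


Scanning runs left to right:
  i=0: run of 'B' x 3 -> '3B'
  i=3: run of 'H' x 10 -> '10H'

RLE = 3B10H


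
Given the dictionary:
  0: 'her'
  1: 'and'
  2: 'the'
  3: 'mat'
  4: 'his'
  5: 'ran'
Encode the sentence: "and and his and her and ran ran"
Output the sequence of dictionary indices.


Look up each word in the dictionary:
  'and' -> 1
  'and' -> 1
  'his' -> 4
  'and' -> 1
  'her' -> 0
  'and' -> 1
  'ran' -> 5
  'ran' -> 5

Encoded: [1, 1, 4, 1, 0, 1, 5, 5]


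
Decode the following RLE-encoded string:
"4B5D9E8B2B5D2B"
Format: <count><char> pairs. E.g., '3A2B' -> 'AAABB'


Expanding each <count><char> pair:
  4B -> 'BBBB'
  5D -> 'DDDDD'
  9E -> 'EEEEEEEEE'
  8B -> 'BBBBBBBB'
  2B -> 'BB'
  5D -> 'DDDDD'
  2B -> 'BB'

Decoded = BBBBDDDDDEEEEEEEEEBBBBBBBBBBDDDDDBB


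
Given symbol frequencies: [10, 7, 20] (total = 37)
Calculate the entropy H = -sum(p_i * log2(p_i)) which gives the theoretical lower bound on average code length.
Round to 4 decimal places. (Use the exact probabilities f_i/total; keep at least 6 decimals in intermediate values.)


Per-symbol terms -p_i * log2(p_i) with p_i = f_i/37:
  p = 10/37 = 0.270270: log2(p) = -1.887525, -p*log2(p) = 0.510142
  p = 7/37 = 0.189189: log2(p) = -2.402098, -p*log2(p) = 0.454451
  p = 20/37 = 0.540541: log2(p) = -0.887525, -p*log2(p) = 0.479743
H = 0.510142 + 0.454451 + 0.479743 = 1.444336

H = 1.4443 bits/symbol


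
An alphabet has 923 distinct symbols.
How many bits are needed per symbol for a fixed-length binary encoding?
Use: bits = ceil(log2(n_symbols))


log2(923) = 9.8502
Bracket: 2^9 = 512 < 923 <= 2^10 = 1024
So ceil(log2(923)) = 10

bits = ceil(log2(923)) = ceil(9.8502) = 10 bits


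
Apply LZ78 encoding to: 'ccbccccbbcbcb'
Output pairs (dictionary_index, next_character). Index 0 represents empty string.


LZ78 encoding steps:
Dictionary: {0: ''}
Step 1: w='' (idx 0), next='c' -> output (0, 'c'), add 'c' as idx 1
Step 2: w='c' (idx 1), next='b' -> output (1, 'b'), add 'cb' as idx 2
Step 3: w='c' (idx 1), next='c' -> output (1, 'c'), add 'cc' as idx 3
Step 4: w='cc' (idx 3), next='b' -> output (3, 'b'), add 'ccb' as idx 4
Step 5: w='' (idx 0), next='b' -> output (0, 'b'), add 'b' as idx 5
Step 6: w='cb' (idx 2), next='c' -> output (2, 'c'), add 'cbc' as idx 6
Step 7: w='b' (idx 5), end of input -> output (5, '')


Encoded: [(0, 'c'), (1, 'b'), (1, 'c'), (3, 'b'), (0, 'b'), (2, 'c'), (5, '')]


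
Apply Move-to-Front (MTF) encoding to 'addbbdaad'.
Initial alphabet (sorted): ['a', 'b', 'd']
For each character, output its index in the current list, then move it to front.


MTF encoding:
'a': index 0 in ['a', 'b', 'd'] -> ['a', 'b', 'd']
'd': index 2 in ['a', 'b', 'd'] -> ['d', 'a', 'b']
'd': index 0 in ['d', 'a', 'b'] -> ['d', 'a', 'b']
'b': index 2 in ['d', 'a', 'b'] -> ['b', 'd', 'a']
'b': index 0 in ['b', 'd', 'a'] -> ['b', 'd', 'a']
'd': index 1 in ['b', 'd', 'a'] -> ['d', 'b', 'a']
'a': index 2 in ['d', 'b', 'a'] -> ['a', 'd', 'b']
'a': index 0 in ['a', 'd', 'b'] -> ['a', 'd', 'b']
'd': index 1 in ['a', 'd', 'b'] -> ['d', 'a', 'b']


Output: [0, 2, 0, 2, 0, 1, 2, 0, 1]


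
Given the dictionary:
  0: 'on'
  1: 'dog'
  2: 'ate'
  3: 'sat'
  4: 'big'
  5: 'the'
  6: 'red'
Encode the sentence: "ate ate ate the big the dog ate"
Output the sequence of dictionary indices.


Look up each word in the dictionary:
  'ate' -> 2
  'ate' -> 2
  'ate' -> 2
  'the' -> 5
  'big' -> 4
  'the' -> 5
  'dog' -> 1
  'ate' -> 2

Encoded: [2, 2, 2, 5, 4, 5, 1, 2]


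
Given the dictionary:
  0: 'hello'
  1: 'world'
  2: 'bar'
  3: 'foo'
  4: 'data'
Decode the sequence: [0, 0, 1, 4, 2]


Look up each index in the dictionary:
  0 -> 'hello'
  0 -> 'hello'
  1 -> 'world'
  4 -> 'data'
  2 -> 'bar'

Decoded: "hello hello world data bar"


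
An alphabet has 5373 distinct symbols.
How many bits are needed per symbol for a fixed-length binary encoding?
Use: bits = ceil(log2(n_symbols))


log2(5373) = 12.3915
Bracket: 2^12 = 4096 < 5373 <= 2^13 = 8192
So ceil(log2(5373)) = 13

bits = ceil(log2(5373)) = ceil(12.3915) = 13 bits


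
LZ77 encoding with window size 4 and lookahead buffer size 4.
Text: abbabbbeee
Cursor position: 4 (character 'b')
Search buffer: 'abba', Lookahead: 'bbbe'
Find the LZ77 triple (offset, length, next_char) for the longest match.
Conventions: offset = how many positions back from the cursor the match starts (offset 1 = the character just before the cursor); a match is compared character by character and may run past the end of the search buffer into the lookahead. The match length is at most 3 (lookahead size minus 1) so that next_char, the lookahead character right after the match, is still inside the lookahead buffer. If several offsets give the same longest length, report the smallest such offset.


Try each offset into the search buffer:
  offset=1 (pos 3, char 'a'): match length 0
  offset=2 (pos 2, char 'b'): match length 1
  offset=3 (pos 1, char 'b'): match length 2
  offset=4 (pos 0, char 'a'): match length 0
Longest match has length 2 at offset 3.
next_char = character at position 4 + 2 = 6 -> 'b'

Best match: offset=3, length=2 (matching 'bb' starting at position 1)
LZ77 triple: (3, 2, 'b')


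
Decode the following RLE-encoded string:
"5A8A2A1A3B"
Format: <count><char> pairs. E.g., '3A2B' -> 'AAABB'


Expanding each <count><char> pair:
  5A -> 'AAAAA'
  8A -> 'AAAAAAAA'
  2A -> 'AA'
  1A -> 'A'
  3B -> 'BBB'

Decoded = AAAAAAAAAAAAAAAABBB


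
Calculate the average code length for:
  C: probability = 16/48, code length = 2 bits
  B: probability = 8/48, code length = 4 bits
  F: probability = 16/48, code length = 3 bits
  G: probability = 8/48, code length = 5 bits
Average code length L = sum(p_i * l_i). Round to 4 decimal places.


Weighted contributions p_i * l_i:
  C: (16/48) * 2 = 32/48
  B: (8/48) * 4 = 32/48
  F: (16/48) * 3 = 48/48
  G: (8/48) * 5 = 40/48
Sum = (32 + 32 + 48 + 40)/48 = 152/48

L = 152/48 = 3.1667 bits/symbol


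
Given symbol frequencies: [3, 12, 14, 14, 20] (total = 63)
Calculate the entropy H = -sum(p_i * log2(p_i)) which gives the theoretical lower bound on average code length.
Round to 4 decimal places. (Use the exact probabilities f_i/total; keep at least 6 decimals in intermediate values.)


Per-symbol terms -p_i * log2(p_i) with p_i = f_i/63:
  p = 3/63 = 0.047619: log2(p) = -4.392317, -p*log2(p) = 0.209158
  p = 12/63 = 0.190476: log2(p) = -2.392317, -p*log2(p) = 0.455680
  p = 14/63 = 0.222222: log2(p) = -2.169925, -p*log2(p) = 0.482206
  p = 14/63 = 0.222222: log2(p) = -2.169925, -p*log2(p) = 0.482206
  p = 20/63 = 0.317460: log2(p) = -1.655352, -p*log2(p) = 0.525509
H = 0.209158 + 0.455680 + 0.482206 + 0.482206 + 0.525509 = 2.154759

H = 2.1548 bits/symbol


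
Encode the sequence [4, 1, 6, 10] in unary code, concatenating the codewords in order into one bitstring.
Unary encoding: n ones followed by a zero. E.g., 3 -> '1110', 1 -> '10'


Encode each number as n ones followed by a terminating 0:
  4 -> 11110 (5 bits)
  1 -> 10 (2 bits)
  6 -> 1111110 (7 bits)
  10 -> 11111111110 (11 bits)
Total length = 5 + 2 + 7 + 11 = 25 bits.

Unary([4, 1, 6, 10]) = 1111010111111011111111110 (25 bits)


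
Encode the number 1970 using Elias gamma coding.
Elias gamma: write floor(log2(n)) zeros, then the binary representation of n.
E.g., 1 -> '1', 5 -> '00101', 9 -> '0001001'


num_bits = floor(log2(1970)) + 1 = 11
leading_zeros = num_bits - 1 = 10
binary(1970) = 11110110010

Elias gamma(1970) = '0000000000' + '11110110010' = 000000000011110110010 (21 bits)


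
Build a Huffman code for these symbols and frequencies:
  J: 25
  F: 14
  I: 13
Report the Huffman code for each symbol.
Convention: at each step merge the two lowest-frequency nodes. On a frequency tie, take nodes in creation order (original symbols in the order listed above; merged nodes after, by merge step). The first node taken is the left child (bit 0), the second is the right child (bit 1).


Huffman tree construction:
Step 1: Merge I(13) + F(14) = 27
Step 2: Merge J(25) + (I+F)(27) = 52
Read each symbol's code off the tree from the root (left child = 0, right child = 1).

Codes:
  J: 0 (length 1)
  F: 11 (length 2)
  I: 10 (length 2)
Average code length: 79/52 = 1.5192 bits/symbol


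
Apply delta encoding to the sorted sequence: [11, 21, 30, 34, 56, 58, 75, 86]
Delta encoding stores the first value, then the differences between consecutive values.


First value: 11
Deltas:
  21 - 11 = 10
  30 - 21 = 9
  34 - 30 = 4
  56 - 34 = 22
  58 - 56 = 2
  75 - 58 = 17
  86 - 75 = 11


Delta encoded: [11, 10, 9, 4, 22, 2, 17, 11]


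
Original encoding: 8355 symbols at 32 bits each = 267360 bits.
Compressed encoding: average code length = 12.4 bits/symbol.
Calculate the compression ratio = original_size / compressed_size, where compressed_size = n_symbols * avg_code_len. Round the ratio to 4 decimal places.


original_size = n_symbols * orig_bits = 8355 * 32 = 267360 bits
compressed_size = n_symbols * avg_code_len = 8355 * 12.4 = 103602.0 bits
ratio = original_size / compressed_size = 267360 / 103602.0 = 2.5806

Compression ratio = 2.5806


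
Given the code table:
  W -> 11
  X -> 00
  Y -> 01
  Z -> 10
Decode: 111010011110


Decoding:
11 -> W
10 -> Z
10 -> Z
01 -> Y
11 -> W
10 -> Z


Result: WZZYWZ


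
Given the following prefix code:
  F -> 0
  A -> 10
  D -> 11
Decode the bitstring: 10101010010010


Decoding step by step:
Bits 10 -> A
Bits 10 -> A
Bits 10 -> A
Bits 10 -> A
Bits 0 -> F
Bits 10 -> A
Bits 0 -> F
Bits 10 -> A


Decoded message: AAAAFAFA


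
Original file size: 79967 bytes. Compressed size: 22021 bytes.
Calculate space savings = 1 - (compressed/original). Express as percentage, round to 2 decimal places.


ratio = compressed/original = 22021/79967 = 0.275376
savings = 1 - ratio = 1 - 0.275376 = 0.724624
as a percentage: 0.724624 * 100 = 72.46%

Space savings = 1 - 22021/79967 = 72.46%


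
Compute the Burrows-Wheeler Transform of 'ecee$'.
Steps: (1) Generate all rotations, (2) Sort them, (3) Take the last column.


Rotations (sorted):
  0: $ecee -> last char: e
  1: cee$e -> last char: e
  2: e$ece -> last char: e
  3: ecee$ -> last char: $
  4: ee$ec -> last char: c


BWT = eee$c


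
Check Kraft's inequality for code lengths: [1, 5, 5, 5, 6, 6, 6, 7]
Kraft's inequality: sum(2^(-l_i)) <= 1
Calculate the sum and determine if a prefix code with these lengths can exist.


Sum = 2^(-1) + 2^(-5) + 2^(-5) + 2^(-5) + 2^(-6) + 2^(-6) + 2^(-6) + 2^(-7)
    = 0.5 + 0.03125 + 0.03125 + 0.03125 + 0.015625 + 0.015625 + 0.015625 + 0.0078125
    = 83/128 = 0.6484375
Since 0.6484375 <= 1, Kraft's inequality IS satisfied.
A prefix code with these lengths CAN exist.

Kraft sum = 0.6484375. Satisfied.


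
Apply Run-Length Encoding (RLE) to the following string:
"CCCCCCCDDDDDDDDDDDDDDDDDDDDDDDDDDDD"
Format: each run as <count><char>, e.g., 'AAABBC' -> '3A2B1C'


Scanning runs left to right:
  i=0: run of 'C' x 7 -> '7C'
  i=7: run of 'D' x 28 -> '28D'

RLE = 7C28D


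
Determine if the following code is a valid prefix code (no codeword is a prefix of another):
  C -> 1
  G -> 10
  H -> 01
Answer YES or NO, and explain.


Checking each pair (does one codeword prefix another?):
  C='1' vs G='10': prefix -- VIOLATION

NO -- this is NOT a valid prefix code. C (1) is a prefix of G (10).


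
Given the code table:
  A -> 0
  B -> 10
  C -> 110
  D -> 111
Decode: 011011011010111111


Decoding:
0 -> A
110 -> C
110 -> C
110 -> C
10 -> B
111 -> D
111 -> D


Result: ACCCBDD


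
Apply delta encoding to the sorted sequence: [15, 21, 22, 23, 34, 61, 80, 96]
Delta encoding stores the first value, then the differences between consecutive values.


First value: 15
Deltas:
  21 - 15 = 6
  22 - 21 = 1
  23 - 22 = 1
  34 - 23 = 11
  61 - 34 = 27
  80 - 61 = 19
  96 - 80 = 16


Delta encoded: [15, 6, 1, 1, 11, 27, 19, 16]


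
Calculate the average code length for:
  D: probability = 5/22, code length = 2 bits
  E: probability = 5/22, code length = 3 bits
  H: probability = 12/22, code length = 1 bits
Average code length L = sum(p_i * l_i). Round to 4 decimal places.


Weighted contributions p_i * l_i:
  D: (5/22) * 2 = 10/22
  E: (5/22) * 3 = 15/22
  H: (12/22) * 1 = 12/22
Sum = (10 + 15 + 12)/22 = 37/22

L = 37/22 = 1.6818 bits/symbol


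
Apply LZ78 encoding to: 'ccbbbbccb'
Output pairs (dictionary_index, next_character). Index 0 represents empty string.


LZ78 encoding steps:
Dictionary: {0: ''}
Step 1: w='' (idx 0), next='c' -> output (0, 'c'), add 'c' as idx 1
Step 2: w='c' (idx 1), next='b' -> output (1, 'b'), add 'cb' as idx 2
Step 3: w='' (idx 0), next='b' -> output (0, 'b'), add 'b' as idx 3
Step 4: w='b' (idx 3), next='b' -> output (3, 'b'), add 'bb' as idx 4
Step 5: w='c' (idx 1), next='c' -> output (1, 'c'), add 'cc' as idx 5
Step 6: w='b' (idx 3), end of input -> output (3, '')


Encoded: [(0, 'c'), (1, 'b'), (0, 'b'), (3, 'b'), (1, 'c'), (3, '')]


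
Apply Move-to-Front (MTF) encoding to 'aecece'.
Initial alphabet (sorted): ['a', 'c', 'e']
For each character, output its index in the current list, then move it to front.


MTF encoding:
'a': index 0 in ['a', 'c', 'e'] -> ['a', 'c', 'e']
'e': index 2 in ['a', 'c', 'e'] -> ['e', 'a', 'c']
'c': index 2 in ['e', 'a', 'c'] -> ['c', 'e', 'a']
'e': index 1 in ['c', 'e', 'a'] -> ['e', 'c', 'a']
'c': index 1 in ['e', 'c', 'a'] -> ['c', 'e', 'a']
'e': index 1 in ['c', 'e', 'a'] -> ['e', 'c', 'a']


Output: [0, 2, 2, 1, 1, 1]


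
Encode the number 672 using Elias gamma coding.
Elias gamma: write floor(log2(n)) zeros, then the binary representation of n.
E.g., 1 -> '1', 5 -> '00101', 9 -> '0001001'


num_bits = floor(log2(672)) + 1 = 10
leading_zeros = num_bits - 1 = 9
binary(672) = 1010100000

Elias gamma(672) = '000000000' + '1010100000' = 0000000001010100000 (19 bits)


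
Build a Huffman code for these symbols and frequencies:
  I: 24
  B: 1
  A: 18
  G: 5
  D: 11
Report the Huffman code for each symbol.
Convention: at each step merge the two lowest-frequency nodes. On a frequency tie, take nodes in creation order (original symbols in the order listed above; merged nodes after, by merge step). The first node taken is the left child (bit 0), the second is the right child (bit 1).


Huffman tree construction:
Step 1: Merge B(1) + G(5) = 6
Step 2: Merge (B+G)(6) + D(11) = 17
Step 3: Merge ((B+G)+D)(17) + A(18) = 35
Step 4: Merge I(24) + (((B+G)+D)+A)(35) = 59
Read each symbol's code off the tree from the root (left child = 0, right child = 1).

Codes:
  I: 0 (length 1)
  B: 1000 (length 4)
  A: 11 (length 2)
  G: 1001 (length 4)
  D: 101 (length 3)
Average code length: 117/59 = 1.9831 bits/symbol
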